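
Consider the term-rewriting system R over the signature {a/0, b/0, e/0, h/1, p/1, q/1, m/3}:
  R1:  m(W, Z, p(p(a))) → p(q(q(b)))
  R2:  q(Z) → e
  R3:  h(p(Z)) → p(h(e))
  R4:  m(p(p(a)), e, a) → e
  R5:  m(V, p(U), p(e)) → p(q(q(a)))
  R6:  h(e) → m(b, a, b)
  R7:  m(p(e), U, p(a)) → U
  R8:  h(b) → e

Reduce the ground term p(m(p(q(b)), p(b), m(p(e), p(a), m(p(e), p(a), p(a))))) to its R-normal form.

p(p(b))

1. p(m(p(q(b)), p(b), m(p(e), p(a), m(p(e), p(a), p(a)))))  →  p(m(p(e), p(b), m(p(e), p(a), m(p(e), p(a), p(a)))))   [R2 at 1.1.1]
2. p(m(p(e), p(b), m(p(e), p(a), m(p(e), p(a), p(a)))))  →  p(m(p(e), p(b), m(p(e), p(a), p(a))))   [R7 at 1.3.3]
3. p(m(p(e), p(b), m(p(e), p(a), p(a))))  →  p(m(p(e), p(b), p(a)))   [R7 at 1.3]
4. p(m(p(e), p(b), p(a)))  →  p(p(b))   [R7 at 1]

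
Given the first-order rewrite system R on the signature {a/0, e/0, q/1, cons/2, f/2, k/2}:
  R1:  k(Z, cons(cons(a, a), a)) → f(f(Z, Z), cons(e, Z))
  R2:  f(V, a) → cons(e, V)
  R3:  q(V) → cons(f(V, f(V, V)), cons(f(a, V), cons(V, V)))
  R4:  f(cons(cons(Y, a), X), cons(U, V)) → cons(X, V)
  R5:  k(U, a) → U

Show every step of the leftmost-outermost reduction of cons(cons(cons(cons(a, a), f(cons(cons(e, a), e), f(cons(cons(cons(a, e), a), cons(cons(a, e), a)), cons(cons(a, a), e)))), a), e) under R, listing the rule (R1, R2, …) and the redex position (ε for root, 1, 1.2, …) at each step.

cons(cons(cons(cons(a, a), cons(e, e)), a), e)

1. cons(cons(cons(cons(a, a), f(cons(cons(e, a), e), f(cons(cons(cons(a, e), a), cons(cons(a, e), a)), cons(cons(a, a), e)))), a), e)  →  cons(cons(cons(cons(a, a), f(cons(cons(e, a), e), cons(cons(cons(a, e), a), e))), a), e)   [R4 at 1.1.2.2]
2. cons(cons(cons(cons(a, a), f(cons(cons(e, a), e), cons(cons(cons(a, e), a), e))), a), e)  →  cons(cons(cons(cons(a, a), cons(e, e)), a), e)   [R4 at 1.1.2]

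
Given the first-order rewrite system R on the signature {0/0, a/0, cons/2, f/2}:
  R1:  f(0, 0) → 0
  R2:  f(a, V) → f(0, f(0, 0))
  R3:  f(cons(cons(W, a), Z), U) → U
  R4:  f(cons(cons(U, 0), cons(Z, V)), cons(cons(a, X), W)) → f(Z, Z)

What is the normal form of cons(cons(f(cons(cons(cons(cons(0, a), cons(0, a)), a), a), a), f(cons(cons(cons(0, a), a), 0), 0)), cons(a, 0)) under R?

1. cons(cons(f(cons(cons(cons(cons(0, a), cons(0, a)), a), a), a), f(cons(cons(cons(0, a), a), 0), 0)), cons(a, 0))  →  cons(cons(a, f(cons(cons(cons(0, a), a), 0), 0)), cons(a, 0))   [R3 at 1.1]
2. cons(cons(a, f(cons(cons(cons(0, a), a), 0), 0)), cons(a, 0))  →  cons(cons(a, 0), cons(a, 0))   [R3 at 1.2]

cons(cons(a, 0), cons(a, 0))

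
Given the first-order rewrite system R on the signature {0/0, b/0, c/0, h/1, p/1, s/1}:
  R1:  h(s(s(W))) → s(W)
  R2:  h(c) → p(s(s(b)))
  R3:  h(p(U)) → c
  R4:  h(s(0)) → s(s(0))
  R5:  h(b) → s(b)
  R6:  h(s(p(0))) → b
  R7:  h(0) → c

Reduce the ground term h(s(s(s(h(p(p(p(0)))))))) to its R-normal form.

1. h(s(s(s(h(p(p(p(0))))))))  →  s(s(h(p(p(p(0))))))   [R1 at ε]
2. s(s(h(p(p(p(0))))))  →  s(s(c))   [R3 at 1.1]

s(s(c))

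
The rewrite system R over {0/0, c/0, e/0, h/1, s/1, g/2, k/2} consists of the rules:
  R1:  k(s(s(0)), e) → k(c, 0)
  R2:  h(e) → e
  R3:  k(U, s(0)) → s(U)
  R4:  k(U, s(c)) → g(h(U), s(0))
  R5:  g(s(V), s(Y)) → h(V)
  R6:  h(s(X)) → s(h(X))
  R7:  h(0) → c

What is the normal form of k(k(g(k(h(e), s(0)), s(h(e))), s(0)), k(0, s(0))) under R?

1. k(k(g(k(h(e), s(0)), s(h(e))), s(0)), k(0, s(0)))  →  k(s(g(k(h(e), s(0)), s(h(e)))), k(0, s(0)))   [R3 at 1]
2. k(s(g(k(h(e), s(0)), s(h(e)))), k(0, s(0)))  →  k(s(g(s(h(e)), s(h(e)))), k(0, s(0)))   [R3 at 1.1.1]
3. k(s(g(s(h(e)), s(h(e)))), k(0, s(0)))  →  k(s(h(h(e))), k(0, s(0)))   [R5 at 1.1]
4. k(s(h(h(e))), k(0, s(0)))  →  k(s(h(e)), k(0, s(0)))   [R2 at 1.1.1]
5. k(s(h(e)), k(0, s(0)))  →  k(s(e), k(0, s(0)))   [R2 at 1.1]
6. k(s(e), k(0, s(0)))  →  k(s(e), s(0))   [R3 at 2]
7. k(s(e), s(0))  →  s(s(e))   [R3 at ε]

s(s(e))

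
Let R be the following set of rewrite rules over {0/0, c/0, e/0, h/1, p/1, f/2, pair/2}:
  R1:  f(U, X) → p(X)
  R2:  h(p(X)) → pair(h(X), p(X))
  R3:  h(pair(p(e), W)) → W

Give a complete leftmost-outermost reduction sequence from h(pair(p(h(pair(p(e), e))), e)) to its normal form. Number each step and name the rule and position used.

e

1. h(pair(p(h(pair(p(e), e))), e))  →  h(pair(p(e), e))   [R3 at 1.1.1]
2. h(pair(p(e), e))  →  e   [R3 at ε]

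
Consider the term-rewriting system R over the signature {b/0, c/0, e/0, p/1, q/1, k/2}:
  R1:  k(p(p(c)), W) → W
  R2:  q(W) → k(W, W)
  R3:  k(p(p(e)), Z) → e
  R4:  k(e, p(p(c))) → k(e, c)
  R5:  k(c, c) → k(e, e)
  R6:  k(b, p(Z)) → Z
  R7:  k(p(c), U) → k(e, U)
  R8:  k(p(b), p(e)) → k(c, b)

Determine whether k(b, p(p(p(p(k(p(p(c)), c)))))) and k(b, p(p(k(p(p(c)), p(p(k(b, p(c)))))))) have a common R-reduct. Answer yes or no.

Reduce t₁ = k(b, p(p(p(p(k(p(p(c)), c)))))):
1. k(b, p(p(p(p(k(p(p(c)), c))))))  →  p(p(p(k(p(p(c)), c))))   [R6 at ε]
2. p(p(p(k(p(p(c)), c))))  →  p(p(p(c)))   [R1 at 1.1.1]

Reduce t₂ = k(b, p(p(k(p(p(c)), p(p(k(b, p(c)))))))):
1. k(b, p(p(k(p(p(c)), p(p(k(b, p(c))))))))  →  p(k(p(p(c)), p(p(k(b, p(c))))))   [R6 at ε]
2. p(k(p(p(c)), p(p(k(b, p(c))))))  →  p(p(p(k(b, p(c)))))   [R1 at 1]
3. p(p(p(k(b, p(c)))))  →  p(p(p(c)))   [R6 at 1.1.1]

yes — NF(t₁) = p(p(p(c))), NF(t₂) = p(p(p(c)))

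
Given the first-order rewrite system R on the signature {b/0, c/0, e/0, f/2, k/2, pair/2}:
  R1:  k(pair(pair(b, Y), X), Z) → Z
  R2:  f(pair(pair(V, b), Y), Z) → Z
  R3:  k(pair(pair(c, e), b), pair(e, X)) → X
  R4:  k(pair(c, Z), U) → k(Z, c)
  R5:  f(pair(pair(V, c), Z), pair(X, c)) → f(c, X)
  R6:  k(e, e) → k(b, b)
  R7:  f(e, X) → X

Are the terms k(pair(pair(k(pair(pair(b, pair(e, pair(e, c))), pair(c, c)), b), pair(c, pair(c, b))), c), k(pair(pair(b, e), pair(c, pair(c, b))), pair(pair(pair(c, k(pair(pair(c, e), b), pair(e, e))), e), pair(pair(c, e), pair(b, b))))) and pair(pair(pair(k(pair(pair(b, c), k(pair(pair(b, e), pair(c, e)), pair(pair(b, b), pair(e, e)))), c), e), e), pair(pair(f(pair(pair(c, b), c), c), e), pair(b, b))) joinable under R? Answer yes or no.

yes — NF(t₁) = pair(pair(pair(c, e), e), pair(pair(c, e), pair(b, b))), NF(t₂) = pair(pair(pair(c, e), e), pair(pair(c, e), pair(b, b)))

Reduce t₁ = k(pair(pair(k(pair(pair(b, pair(e, pair(e, c))), pair(c, c)), b), pair(c, pair(c, b))), c), k(pair(pair(b, e), pair(c, pair(c, b))), pair(pair(pair(c, k(pair(pair(c, e), b), pair(e, e))), e), pair(pair(c, e), pair(b, b))))):
1. k(pair(pair(k(pair(pair(b, pair(e, pair(e, c))), pair(c, c)), b), pair(c, pair(c, b))), c), k(pair(pair(b, e), pair(c, pair(c, b))), pair(pair(pair(c, k(pair(pair(c, e), b), pair(e, e))), e), pair(pair(c, e), pair(b, b)))))  →  k(pair(pair(b, pair(c, pair(c, b))), c), k(pair(pair(b, e), pair(c, pair(c, b))), pair(pair(pair(c, k(pair(pair(c, e), b), pair(e, e))), e), pair(pair(c, e), pair(b, b)))))   [R1 at 1.1.1]
2. k(pair(pair(b, pair(c, pair(c, b))), c), k(pair(pair(b, e), pair(c, pair(c, b))), pair(pair(pair(c, k(pair(pair(c, e), b), pair(e, e))), e), pair(pair(c, e), pair(b, b)))))  →  k(pair(pair(b, e), pair(c, pair(c, b))), pair(pair(pair(c, k(pair(pair(c, e), b), pair(e, e))), e), pair(pair(c, e), pair(b, b))))   [R1 at ε]
3. k(pair(pair(b, e), pair(c, pair(c, b))), pair(pair(pair(c, k(pair(pair(c, e), b), pair(e, e))), e), pair(pair(c, e), pair(b, b))))  →  pair(pair(pair(c, k(pair(pair(c, e), b), pair(e, e))), e), pair(pair(c, e), pair(b, b)))   [R1 at ε]
4. pair(pair(pair(c, k(pair(pair(c, e), b), pair(e, e))), e), pair(pair(c, e), pair(b, b)))  →  pair(pair(pair(c, e), e), pair(pair(c, e), pair(b, b)))   [R3 at 1.1.2]

Reduce t₂ = pair(pair(pair(k(pair(pair(b, c), k(pair(pair(b, e), pair(c, e)), pair(pair(b, b), pair(e, e)))), c), e), e), pair(pair(f(pair(pair(c, b), c), c), e), pair(b, b))):
1. pair(pair(pair(k(pair(pair(b, c), k(pair(pair(b, e), pair(c, e)), pair(pair(b, b), pair(e, e)))), c), e), e), pair(pair(f(pair(pair(c, b), c), c), e), pair(b, b)))  →  pair(pair(pair(c, e), e), pair(pair(f(pair(pair(c, b), c), c), e), pair(b, b)))   [R1 at 1.1.1]
2. pair(pair(pair(c, e), e), pair(pair(f(pair(pair(c, b), c), c), e), pair(b, b)))  →  pair(pair(pair(c, e), e), pair(pair(c, e), pair(b, b)))   [R2 at 2.1.1]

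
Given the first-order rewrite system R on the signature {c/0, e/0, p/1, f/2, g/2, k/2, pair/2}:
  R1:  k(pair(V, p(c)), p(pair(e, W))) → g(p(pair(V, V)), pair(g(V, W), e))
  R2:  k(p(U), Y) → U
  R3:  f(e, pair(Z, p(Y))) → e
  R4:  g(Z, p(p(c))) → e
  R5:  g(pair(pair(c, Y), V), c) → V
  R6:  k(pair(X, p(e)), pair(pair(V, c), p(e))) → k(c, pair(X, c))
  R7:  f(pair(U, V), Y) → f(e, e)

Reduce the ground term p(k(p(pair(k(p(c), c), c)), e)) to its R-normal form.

p(pair(c, c))

1. p(k(p(pair(k(p(c), c), c)), e))  →  p(pair(k(p(c), c), c))   [R2 at 1]
2. p(pair(k(p(c), c), c))  →  p(pair(c, c))   [R2 at 1.1]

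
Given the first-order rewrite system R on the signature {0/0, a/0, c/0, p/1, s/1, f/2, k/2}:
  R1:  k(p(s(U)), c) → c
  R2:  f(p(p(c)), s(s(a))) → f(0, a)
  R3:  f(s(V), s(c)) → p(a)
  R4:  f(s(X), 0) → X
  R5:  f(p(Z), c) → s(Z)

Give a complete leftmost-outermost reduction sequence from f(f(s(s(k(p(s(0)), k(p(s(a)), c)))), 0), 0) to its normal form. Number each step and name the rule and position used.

c

1. f(f(s(s(k(p(s(0)), k(p(s(a)), c)))), 0), 0)  →  f(s(k(p(s(0)), k(p(s(a)), c))), 0)   [R4 at 1]
2. f(s(k(p(s(0)), k(p(s(a)), c))), 0)  →  k(p(s(0)), k(p(s(a)), c))   [R4 at ε]
3. k(p(s(0)), k(p(s(a)), c))  →  k(p(s(0)), c)   [R1 at 2]
4. k(p(s(0)), c)  →  c   [R1 at ε]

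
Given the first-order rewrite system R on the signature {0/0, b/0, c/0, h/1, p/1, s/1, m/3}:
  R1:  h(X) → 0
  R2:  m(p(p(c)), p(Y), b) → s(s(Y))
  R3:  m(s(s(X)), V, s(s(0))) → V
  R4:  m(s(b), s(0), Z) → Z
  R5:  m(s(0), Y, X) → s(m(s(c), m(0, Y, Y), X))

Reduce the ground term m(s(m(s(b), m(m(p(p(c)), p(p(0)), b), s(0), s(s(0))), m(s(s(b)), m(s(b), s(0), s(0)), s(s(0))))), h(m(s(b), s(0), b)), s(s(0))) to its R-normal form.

0

1. m(s(m(s(b), m(m(p(p(c)), p(p(0)), b), s(0), s(s(0))), m(s(s(b)), m(s(b), s(0), s(0)), s(s(0))))), h(m(s(b), s(0), b)), s(s(0)))  →  m(s(m(s(b), m(s(s(p(0))), s(0), s(s(0))), m(s(s(b)), m(s(b), s(0), s(0)), s(s(0))))), h(m(s(b), s(0), b)), s(s(0)))   [R2 at 1.1.2.1]
2. m(s(m(s(b), m(s(s(p(0))), s(0), s(s(0))), m(s(s(b)), m(s(b), s(0), s(0)), s(s(0))))), h(m(s(b), s(0), b)), s(s(0)))  →  m(s(m(s(b), s(0), m(s(s(b)), m(s(b), s(0), s(0)), s(s(0))))), h(m(s(b), s(0), b)), s(s(0)))   [R3 at 1.1.2]
3. m(s(m(s(b), s(0), m(s(s(b)), m(s(b), s(0), s(0)), s(s(0))))), h(m(s(b), s(0), b)), s(s(0)))  →  m(s(m(s(s(b)), m(s(b), s(0), s(0)), s(s(0)))), h(m(s(b), s(0), b)), s(s(0)))   [R4 at 1.1]
4. m(s(m(s(s(b)), m(s(b), s(0), s(0)), s(s(0)))), h(m(s(b), s(0), b)), s(s(0)))  →  m(s(m(s(b), s(0), s(0))), h(m(s(b), s(0), b)), s(s(0)))   [R3 at 1.1]
5. m(s(m(s(b), s(0), s(0))), h(m(s(b), s(0), b)), s(s(0)))  →  m(s(s(0)), h(m(s(b), s(0), b)), s(s(0)))   [R4 at 1.1]
6. m(s(s(0)), h(m(s(b), s(0), b)), s(s(0)))  →  h(m(s(b), s(0), b))   [R3 at ε]
7. h(m(s(b), s(0), b))  →  0   [R1 at ε]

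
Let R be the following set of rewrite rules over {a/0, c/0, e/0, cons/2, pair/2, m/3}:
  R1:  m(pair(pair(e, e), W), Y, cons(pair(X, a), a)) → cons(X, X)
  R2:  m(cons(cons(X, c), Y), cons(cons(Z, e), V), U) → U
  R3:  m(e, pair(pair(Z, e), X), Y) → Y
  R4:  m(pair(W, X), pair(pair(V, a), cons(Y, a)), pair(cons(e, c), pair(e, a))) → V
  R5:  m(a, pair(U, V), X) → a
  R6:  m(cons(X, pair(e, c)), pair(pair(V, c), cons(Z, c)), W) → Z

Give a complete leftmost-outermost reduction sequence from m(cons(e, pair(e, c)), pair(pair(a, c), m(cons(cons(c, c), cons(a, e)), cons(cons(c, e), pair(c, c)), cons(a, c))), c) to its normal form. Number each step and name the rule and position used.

a

1. m(cons(e, pair(e, c)), pair(pair(a, c), m(cons(cons(c, c), cons(a, e)), cons(cons(c, e), pair(c, c)), cons(a, c))), c)  →  m(cons(e, pair(e, c)), pair(pair(a, c), cons(a, c)), c)   [R2 at 2.2]
2. m(cons(e, pair(e, c)), pair(pair(a, c), cons(a, c)), c)  →  a   [R6 at ε]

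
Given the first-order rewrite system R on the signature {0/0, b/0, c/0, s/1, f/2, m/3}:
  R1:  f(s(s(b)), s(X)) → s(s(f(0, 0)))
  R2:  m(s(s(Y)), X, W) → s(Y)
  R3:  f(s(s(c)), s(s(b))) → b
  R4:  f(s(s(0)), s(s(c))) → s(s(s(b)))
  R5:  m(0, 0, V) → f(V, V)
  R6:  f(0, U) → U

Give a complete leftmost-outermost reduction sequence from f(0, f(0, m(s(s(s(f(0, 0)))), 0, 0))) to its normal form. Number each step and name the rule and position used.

1. f(0, f(0, m(s(s(s(f(0, 0)))), 0, 0)))  →  f(0, m(s(s(s(f(0, 0)))), 0, 0))   [R6 at ε]
2. f(0, m(s(s(s(f(0, 0)))), 0, 0))  →  m(s(s(s(f(0, 0)))), 0, 0)   [R6 at ε]
3. m(s(s(s(f(0, 0)))), 0, 0)  →  s(s(f(0, 0)))   [R2 at ε]
4. s(s(f(0, 0)))  →  s(s(0))   [R6 at 1.1]

s(s(0))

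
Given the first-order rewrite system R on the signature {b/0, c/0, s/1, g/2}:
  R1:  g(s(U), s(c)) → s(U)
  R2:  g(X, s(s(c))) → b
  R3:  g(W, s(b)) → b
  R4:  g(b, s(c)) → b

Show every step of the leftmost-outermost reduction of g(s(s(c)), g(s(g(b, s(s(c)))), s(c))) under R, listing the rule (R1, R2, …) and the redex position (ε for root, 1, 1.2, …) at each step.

1. g(s(s(c)), g(s(g(b, s(s(c)))), s(c)))  →  g(s(s(c)), s(g(b, s(s(c)))))   [R1 at 2]
2. g(s(s(c)), s(g(b, s(s(c)))))  →  g(s(s(c)), s(b))   [R2 at 2.1]
3. g(s(s(c)), s(b))  →  b   [R3 at ε]

b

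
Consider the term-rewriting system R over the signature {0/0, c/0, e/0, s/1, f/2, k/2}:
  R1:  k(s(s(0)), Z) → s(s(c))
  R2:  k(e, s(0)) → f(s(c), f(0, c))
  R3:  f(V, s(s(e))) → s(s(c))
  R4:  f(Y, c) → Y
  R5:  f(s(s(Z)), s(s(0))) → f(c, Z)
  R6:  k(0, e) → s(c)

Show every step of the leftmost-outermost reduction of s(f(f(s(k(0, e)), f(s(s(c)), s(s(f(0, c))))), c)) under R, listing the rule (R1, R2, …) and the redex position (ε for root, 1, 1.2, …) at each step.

1. s(f(f(s(k(0, e)), f(s(s(c)), s(s(f(0, c))))), c))  →  s(f(s(k(0, e)), f(s(s(c)), s(s(f(0, c))))))   [R4 at 1]
2. s(f(s(k(0, e)), f(s(s(c)), s(s(f(0, c))))))  →  s(f(s(s(c)), f(s(s(c)), s(s(f(0, c))))))   [R6 at 1.1.1]
3. s(f(s(s(c)), f(s(s(c)), s(s(f(0, c))))))  →  s(f(s(s(c)), f(s(s(c)), s(s(0)))))   [R4 at 1.2.2.1.1]
4. s(f(s(s(c)), f(s(s(c)), s(s(0)))))  →  s(f(s(s(c)), f(c, c)))   [R5 at 1.2]
5. s(f(s(s(c)), f(c, c)))  →  s(f(s(s(c)), c))   [R4 at 1.2]
6. s(f(s(s(c)), c))  →  s(s(s(c)))   [R4 at 1]

s(s(s(c)))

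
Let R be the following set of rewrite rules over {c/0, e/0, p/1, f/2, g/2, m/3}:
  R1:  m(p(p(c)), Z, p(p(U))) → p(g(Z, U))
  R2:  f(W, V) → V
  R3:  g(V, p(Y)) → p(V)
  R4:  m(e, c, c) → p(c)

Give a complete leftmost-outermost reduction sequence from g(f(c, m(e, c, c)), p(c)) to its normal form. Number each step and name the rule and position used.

1. g(f(c, m(e, c, c)), p(c))  →  p(f(c, m(e, c, c)))   [R3 at ε]
2. p(f(c, m(e, c, c)))  →  p(m(e, c, c))   [R2 at 1]
3. p(m(e, c, c))  →  p(p(c))   [R4 at 1]

p(p(c))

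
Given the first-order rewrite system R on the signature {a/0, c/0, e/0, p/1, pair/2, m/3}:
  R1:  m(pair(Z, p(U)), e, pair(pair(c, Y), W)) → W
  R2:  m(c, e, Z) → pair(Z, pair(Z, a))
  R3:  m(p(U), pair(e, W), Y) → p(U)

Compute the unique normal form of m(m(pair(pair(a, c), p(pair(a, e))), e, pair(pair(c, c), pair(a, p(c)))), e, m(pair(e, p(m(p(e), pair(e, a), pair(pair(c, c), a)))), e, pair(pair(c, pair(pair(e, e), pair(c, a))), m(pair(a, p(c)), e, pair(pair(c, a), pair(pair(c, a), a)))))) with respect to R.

a

1. m(m(pair(pair(a, c), p(pair(a, e))), e, pair(pair(c, c), pair(a, p(c)))), e, m(pair(e, p(m(p(e), pair(e, a), pair(pair(c, c), a)))), e, pair(pair(c, pair(pair(e, e), pair(c, a))), m(pair(a, p(c)), e, pair(pair(c, a), pair(pair(c, a), a))))))  →  m(pair(a, p(c)), e, m(pair(e, p(m(p(e), pair(e, a), pair(pair(c, c), a)))), e, pair(pair(c, pair(pair(e, e), pair(c, a))), m(pair(a, p(c)), e, pair(pair(c, a), pair(pair(c, a), a))))))   [R1 at 1]
2. m(pair(a, p(c)), e, m(pair(e, p(m(p(e), pair(e, a), pair(pair(c, c), a)))), e, pair(pair(c, pair(pair(e, e), pair(c, a))), m(pair(a, p(c)), e, pair(pair(c, a), pair(pair(c, a), a))))))  →  m(pair(a, p(c)), e, m(pair(a, p(c)), e, pair(pair(c, a), pair(pair(c, a), a))))   [R1 at 3]
3. m(pair(a, p(c)), e, m(pair(a, p(c)), e, pair(pair(c, a), pair(pair(c, a), a))))  →  m(pair(a, p(c)), e, pair(pair(c, a), a))   [R1 at 3]
4. m(pair(a, p(c)), e, pair(pair(c, a), a))  →  a   [R1 at ε]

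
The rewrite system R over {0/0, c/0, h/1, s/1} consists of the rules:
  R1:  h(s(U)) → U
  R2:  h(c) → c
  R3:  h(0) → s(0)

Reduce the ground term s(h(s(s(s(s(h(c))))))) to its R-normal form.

1. s(h(s(s(s(s(h(c)))))))  →  s(s(s(s(h(c)))))   [R1 at 1]
2. s(s(s(s(h(c)))))  →  s(s(s(s(c))))   [R2 at 1.1.1.1]

s(s(s(s(c))))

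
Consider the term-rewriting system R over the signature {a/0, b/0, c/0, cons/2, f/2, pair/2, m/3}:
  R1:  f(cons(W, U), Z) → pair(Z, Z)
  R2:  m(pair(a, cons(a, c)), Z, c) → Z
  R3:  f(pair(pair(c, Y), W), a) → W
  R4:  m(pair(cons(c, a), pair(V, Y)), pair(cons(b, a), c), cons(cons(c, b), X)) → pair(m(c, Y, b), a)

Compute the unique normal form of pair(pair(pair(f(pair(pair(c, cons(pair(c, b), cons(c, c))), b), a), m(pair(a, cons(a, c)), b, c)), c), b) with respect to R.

pair(pair(pair(b, b), c), b)

1. pair(pair(pair(f(pair(pair(c, cons(pair(c, b), cons(c, c))), b), a), m(pair(a, cons(a, c)), b, c)), c), b)  →  pair(pair(pair(b, m(pair(a, cons(a, c)), b, c)), c), b)   [R3 at 1.1.1]
2. pair(pair(pair(b, m(pair(a, cons(a, c)), b, c)), c), b)  →  pair(pair(pair(b, b), c), b)   [R2 at 1.1.2]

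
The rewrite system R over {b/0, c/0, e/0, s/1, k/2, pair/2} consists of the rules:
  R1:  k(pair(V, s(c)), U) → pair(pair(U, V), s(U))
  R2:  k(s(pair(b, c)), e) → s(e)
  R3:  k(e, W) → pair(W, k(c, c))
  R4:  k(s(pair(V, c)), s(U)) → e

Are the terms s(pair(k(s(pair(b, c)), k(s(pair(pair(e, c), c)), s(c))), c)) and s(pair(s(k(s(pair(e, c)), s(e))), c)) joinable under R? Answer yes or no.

Reduce t₁ = s(pair(k(s(pair(b, c)), k(s(pair(pair(e, c), c)), s(c))), c)):
1. s(pair(k(s(pair(b, c)), k(s(pair(pair(e, c), c)), s(c))), c))  →  s(pair(k(s(pair(b, c)), e), c))   [R4 at 1.1.2]
2. s(pair(k(s(pair(b, c)), e), c))  →  s(pair(s(e), c))   [R2 at 1.1]

Reduce t₂ = s(pair(s(k(s(pair(e, c)), s(e))), c)):
1. s(pair(s(k(s(pair(e, c)), s(e))), c))  →  s(pair(s(e), c))   [R4 at 1.1.1]

yes — NF(t₁) = s(pair(s(e), c)), NF(t₂) = s(pair(s(e), c))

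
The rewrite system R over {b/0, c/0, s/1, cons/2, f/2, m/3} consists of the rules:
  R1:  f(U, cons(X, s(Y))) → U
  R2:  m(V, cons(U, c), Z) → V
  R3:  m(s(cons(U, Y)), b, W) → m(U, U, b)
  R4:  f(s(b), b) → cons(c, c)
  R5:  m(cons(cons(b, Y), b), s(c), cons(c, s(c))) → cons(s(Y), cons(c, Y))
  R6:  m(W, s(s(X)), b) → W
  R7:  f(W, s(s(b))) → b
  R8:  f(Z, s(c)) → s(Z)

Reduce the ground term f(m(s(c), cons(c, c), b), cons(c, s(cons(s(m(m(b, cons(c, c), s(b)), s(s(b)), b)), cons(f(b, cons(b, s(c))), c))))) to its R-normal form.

1. f(m(s(c), cons(c, c), b), cons(c, s(cons(s(m(m(b, cons(c, c), s(b)), s(s(b)), b)), cons(f(b, cons(b, s(c))), c)))))  →  m(s(c), cons(c, c), b)   [R1 at ε]
2. m(s(c), cons(c, c), b)  →  s(c)   [R2 at ε]

s(c)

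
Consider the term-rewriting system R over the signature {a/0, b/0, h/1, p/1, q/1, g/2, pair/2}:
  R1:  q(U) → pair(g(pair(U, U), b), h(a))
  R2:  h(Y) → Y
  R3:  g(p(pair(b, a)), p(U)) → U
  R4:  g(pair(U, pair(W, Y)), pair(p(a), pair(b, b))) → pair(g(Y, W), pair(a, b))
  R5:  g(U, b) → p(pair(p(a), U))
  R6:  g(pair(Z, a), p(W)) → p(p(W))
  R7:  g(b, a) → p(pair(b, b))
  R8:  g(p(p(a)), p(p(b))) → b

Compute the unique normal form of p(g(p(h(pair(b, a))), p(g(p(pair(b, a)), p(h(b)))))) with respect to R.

p(b)

1. p(g(p(h(pair(b, a))), p(g(p(pair(b, a)), p(h(b))))))  →  p(g(p(pair(b, a)), p(g(p(pair(b, a)), p(h(b))))))   [R2 at 1.1.1]
2. p(g(p(pair(b, a)), p(g(p(pair(b, a)), p(h(b))))))  →  p(g(p(pair(b, a)), p(h(b))))   [R3 at 1]
3. p(g(p(pair(b, a)), p(h(b))))  →  p(h(b))   [R3 at 1]
4. p(h(b))  →  p(b)   [R2 at 1]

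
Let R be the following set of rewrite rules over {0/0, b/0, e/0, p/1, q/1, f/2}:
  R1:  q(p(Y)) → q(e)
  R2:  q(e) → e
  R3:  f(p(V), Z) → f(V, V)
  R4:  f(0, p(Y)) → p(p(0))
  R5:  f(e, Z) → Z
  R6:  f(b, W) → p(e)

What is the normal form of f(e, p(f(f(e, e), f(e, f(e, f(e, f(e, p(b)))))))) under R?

p(p(b))

1. f(e, p(f(f(e, e), f(e, f(e, f(e, f(e, p(b))))))))  →  p(f(f(e, e), f(e, f(e, f(e, f(e, p(b)))))))   [R5 at ε]
2. p(f(f(e, e), f(e, f(e, f(e, f(e, p(b)))))))  →  p(f(e, f(e, f(e, f(e, f(e, p(b)))))))   [R5 at 1.1]
3. p(f(e, f(e, f(e, f(e, f(e, p(b)))))))  →  p(f(e, f(e, f(e, f(e, p(b))))))   [R5 at 1]
4. p(f(e, f(e, f(e, f(e, p(b))))))  →  p(f(e, f(e, f(e, p(b)))))   [R5 at 1]
5. p(f(e, f(e, f(e, p(b)))))  →  p(f(e, f(e, p(b))))   [R5 at 1]
6. p(f(e, f(e, p(b))))  →  p(f(e, p(b)))   [R5 at 1]
7. p(f(e, p(b)))  →  p(p(b))   [R5 at 1]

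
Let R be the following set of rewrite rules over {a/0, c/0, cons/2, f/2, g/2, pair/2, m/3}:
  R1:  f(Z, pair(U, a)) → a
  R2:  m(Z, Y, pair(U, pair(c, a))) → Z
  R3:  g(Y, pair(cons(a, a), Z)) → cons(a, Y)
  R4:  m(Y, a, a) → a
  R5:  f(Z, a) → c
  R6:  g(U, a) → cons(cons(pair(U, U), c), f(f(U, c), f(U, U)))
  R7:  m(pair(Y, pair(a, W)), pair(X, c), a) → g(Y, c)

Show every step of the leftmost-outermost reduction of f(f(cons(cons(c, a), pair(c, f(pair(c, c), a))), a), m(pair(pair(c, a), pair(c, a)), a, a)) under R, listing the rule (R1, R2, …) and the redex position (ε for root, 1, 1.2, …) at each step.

1. f(f(cons(cons(c, a), pair(c, f(pair(c, c), a))), a), m(pair(pair(c, a), pair(c, a)), a, a))  →  f(c, m(pair(pair(c, a), pair(c, a)), a, a))   [R5 at 1]
2. f(c, m(pair(pair(c, a), pair(c, a)), a, a))  →  f(c, a)   [R4 at 2]
3. f(c, a)  →  c   [R5 at ε]

c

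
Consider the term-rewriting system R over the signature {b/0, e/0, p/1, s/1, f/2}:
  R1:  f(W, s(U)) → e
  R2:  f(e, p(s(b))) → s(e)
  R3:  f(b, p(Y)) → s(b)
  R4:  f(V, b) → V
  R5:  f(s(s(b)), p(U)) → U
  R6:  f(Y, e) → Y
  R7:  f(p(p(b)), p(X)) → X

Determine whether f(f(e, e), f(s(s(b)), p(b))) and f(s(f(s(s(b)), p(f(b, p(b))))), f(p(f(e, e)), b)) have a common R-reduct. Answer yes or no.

yes — NF(t₁) = e, NF(t₂) = e

Reduce t₁ = f(f(e, e), f(s(s(b)), p(b))):
1. f(f(e, e), f(s(s(b)), p(b)))  →  f(e, f(s(s(b)), p(b)))   [R6 at 1]
2. f(e, f(s(s(b)), p(b)))  →  f(e, b)   [R5 at 2]
3. f(e, b)  →  e   [R4 at ε]

Reduce t₂ = f(s(f(s(s(b)), p(f(b, p(b))))), f(p(f(e, e)), b)):
1. f(s(f(s(s(b)), p(f(b, p(b))))), f(p(f(e, e)), b))  →  f(s(f(b, p(b))), f(p(f(e, e)), b))   [R5 at 1.1]
2. f(s(f(b, p(b))), f(p(f(e, e)), b))  →  f(s(s(b)), f(p(f(e, e)), b))   [R3 at 1.1]
3. f(s(s(b)), f(p(f(e, e)), b))  →  f(s(s(b)), p(f(e, e)))   [R4 at 2]
4. f(s(s(b)), p(f(e, e)))  →  f(e, e)   [R5 at ε]
5. f(e, e)  →  e   [R6 at ε]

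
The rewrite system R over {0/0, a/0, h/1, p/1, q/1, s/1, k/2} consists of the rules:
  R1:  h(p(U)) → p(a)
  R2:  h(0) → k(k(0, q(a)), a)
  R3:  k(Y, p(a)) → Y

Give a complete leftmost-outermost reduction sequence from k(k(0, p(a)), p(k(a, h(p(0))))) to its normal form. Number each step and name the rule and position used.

0

1. k(k(0, p(a)), p(k(a, h(p(0)))))  →  k(0, p(k(a, h(p(0)))))   [R3 at 1]
2. k(0, p(k(a, h(p(0)))))  →  k(0, p(k(a, p(a))))   [R1 at 2.1.2]
3. k(0, p(k(a, p(a))))  →  k(0, p(a))   [R3 at 2.1]
4. k(0, p(a))  →  0   [R3 at ε]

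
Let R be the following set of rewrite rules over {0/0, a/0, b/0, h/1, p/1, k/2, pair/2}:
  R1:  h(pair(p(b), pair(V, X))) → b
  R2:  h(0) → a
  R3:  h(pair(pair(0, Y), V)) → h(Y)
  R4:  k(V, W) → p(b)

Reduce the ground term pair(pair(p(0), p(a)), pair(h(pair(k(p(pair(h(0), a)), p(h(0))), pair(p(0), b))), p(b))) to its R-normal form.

1. pair(pair(p(0), p(a)), pair(h(pair(k(p(pair(h(0), a)), p(h(0))), pair(p(0), b))), p(b)))  →  pair(pair(p(0), p(a)), pair(h(pair(p(b), pair(p(0), b))), p(b)))   [R4 at 2.1.1.1]
2. pair(pair(p(0), p(a)), pair(h(pair(p(b), pair(p(0), b))), p(b)))  →  pair(pair(p(0), p(a)), pair(b, p(b)))   [R1 at 2.1]

pair(pair(p(0), p(a)), pair(b, p(b)))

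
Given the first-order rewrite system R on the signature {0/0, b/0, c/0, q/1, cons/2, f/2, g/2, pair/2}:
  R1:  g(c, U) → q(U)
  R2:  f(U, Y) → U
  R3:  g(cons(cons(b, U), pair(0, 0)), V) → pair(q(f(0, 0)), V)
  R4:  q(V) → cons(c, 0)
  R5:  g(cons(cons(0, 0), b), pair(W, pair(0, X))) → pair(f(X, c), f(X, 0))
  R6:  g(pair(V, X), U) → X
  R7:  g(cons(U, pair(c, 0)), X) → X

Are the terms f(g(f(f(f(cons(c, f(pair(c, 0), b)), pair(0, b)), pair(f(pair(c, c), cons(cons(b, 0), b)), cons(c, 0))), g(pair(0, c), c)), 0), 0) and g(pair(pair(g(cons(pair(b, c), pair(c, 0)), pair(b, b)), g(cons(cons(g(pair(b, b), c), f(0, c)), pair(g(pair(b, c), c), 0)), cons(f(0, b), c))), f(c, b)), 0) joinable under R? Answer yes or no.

Reduce t₁ = f(g(f(f(f(cons(c, f(pair(c, 0), b)), pair(0, b)), pair(f(pair(c, c), cons(cons(b, 0), b)), cons(c, 0))), g(pair(0, c), c)), 0), 0):
1. f(g(f(f(f(cons(c, f(pair(c, 0), b)), pair(0, b)), pair(f(pair(c, c), cons(cons(b, 0), b)), cons(c, 0))), g(pair(0, c), c)), 0), 0)  →  g(f(f(f(cons(c, f(pair(c, 0), b)), pair(0, b)), pair(f(pair(c, c), cons(cons(b, 0), b)), cons(c, 0))), g(pair(0, c), c)), 0)   [R2 at ε]
2. g(f(f(f(cons(c, f(pair(c, 0), b)), pair(0, b)), pair(f(pair(c, c), cons(cons(b, 0), b)), cons(c, 0))), g(pair(0, c), c)), 0)  →  g(f(f(cons(c, f(pair(c, 0), b)), pair(0, b)), pair(f(pair(c, c), cons(cons(b, 0), b)), cons(c, 0))), 0)   [R2 at 1]
3. g(f(f(cons(c, f(pair(c, 0), b)), pair(0, b)), pair(f(pair(c, c), cons(cons(b, 0), b)), cons(c, 0))), 0)  →  g(f(cons(c, f(pair(c, 0), b)), pair(0, b)), 0)   [R2 at 1]
4. g(f(cons(c, f(pair(c, 0), b)), pair(0, b)), 0)  →  g(cons(c, f(pair(c, 0), b)), 0)   [R2 at 1]
5. g(cons(c, f(pair(c, 0), b)), 0)  →  g(cons(c, pair(c, 0)), 0)   [R2 at 1.2]
6. g(cons(c, pair(c, 0)), 0)  →  0   [R7 at ε]

Reduce t₂ = g(pair(pair(g(cons(pair(b, c), pair(c, 0)), pair(b, b)), g(cons(cons(g(pair(b, b), c), f(0, c)), pair(g(pair(b, c), c), 0)), cons(f(0, b), c))), f(c, b)), 0):
1. g(pair(pair(g(cons(pair(b, c), pair(c, 0)), pair(b, b)), g(cons(cons(g(pair(b, b), c), f(0, c)), pair(g(pair(b, c), c), 0)), cons(f(0, b), c))), f(c, b)), 0)  →  f(c, b)   [R6 at ε]
2. f(c, b)  →  c   [R2 at ε]

no — NF(t₁) = 0, NF(t₂) = c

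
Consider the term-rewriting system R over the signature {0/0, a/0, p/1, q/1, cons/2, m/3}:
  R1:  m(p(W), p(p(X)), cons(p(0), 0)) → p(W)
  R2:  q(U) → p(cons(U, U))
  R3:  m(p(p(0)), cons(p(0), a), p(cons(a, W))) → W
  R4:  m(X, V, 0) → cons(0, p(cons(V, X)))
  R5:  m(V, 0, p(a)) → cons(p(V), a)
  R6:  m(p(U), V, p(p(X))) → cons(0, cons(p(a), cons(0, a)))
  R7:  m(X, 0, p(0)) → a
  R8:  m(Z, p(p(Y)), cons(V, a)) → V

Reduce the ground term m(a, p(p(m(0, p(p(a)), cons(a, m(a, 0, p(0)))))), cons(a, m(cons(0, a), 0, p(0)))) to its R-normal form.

a

1. m(a, p(p(m(0, p(p(a)), cons(a, m(a, 0, p(0)))))), cons(a, m(cons(0, a), 0, p(0))))  →  m(a, p(p(m(0, p(p(a)), cons(a, a)))), cons(a, m(cons(0, a), 0, p(0))))   [R7 at 2.1.1.3.2]
2. m(a, p(p(m(0, p(p(a)), cons(a, a)))), cons(a, m(cons(0, a), 0, p(0))))  →  m(a, p(p(a)), cons(a, m(cons(0, a), 0, p(0))))   [R8 at 2.1.1]
3. m(a, p(p(a)), cons(a, m(cons(0, a), 0, p(0))))  →  m(a, p(p(a)), cons(a, a))   [R7 at 3.2]
4. m(a, p(p(a)), cons(a, a))  →  a   [R8 at ε]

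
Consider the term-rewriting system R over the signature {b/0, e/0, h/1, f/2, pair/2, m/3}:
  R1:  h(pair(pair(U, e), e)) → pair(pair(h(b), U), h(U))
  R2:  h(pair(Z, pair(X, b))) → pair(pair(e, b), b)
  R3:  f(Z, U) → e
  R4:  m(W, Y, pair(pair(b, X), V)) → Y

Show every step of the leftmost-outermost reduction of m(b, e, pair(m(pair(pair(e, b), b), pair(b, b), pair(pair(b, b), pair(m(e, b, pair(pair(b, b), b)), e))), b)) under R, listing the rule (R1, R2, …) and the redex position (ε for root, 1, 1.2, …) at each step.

e

1. m(b, e, pair(m(pair(pair(e, b), b), pair(b, b), pair(pair(b, b), pair(m(e, b, pair(pair(b, b), b)), e))), b))  →  m(b, e, pair(pair(b, b), b))   [R4 at 3.1]
2. m(b, e, pair(pair(b, b), b))  →  e   [R4 at ε]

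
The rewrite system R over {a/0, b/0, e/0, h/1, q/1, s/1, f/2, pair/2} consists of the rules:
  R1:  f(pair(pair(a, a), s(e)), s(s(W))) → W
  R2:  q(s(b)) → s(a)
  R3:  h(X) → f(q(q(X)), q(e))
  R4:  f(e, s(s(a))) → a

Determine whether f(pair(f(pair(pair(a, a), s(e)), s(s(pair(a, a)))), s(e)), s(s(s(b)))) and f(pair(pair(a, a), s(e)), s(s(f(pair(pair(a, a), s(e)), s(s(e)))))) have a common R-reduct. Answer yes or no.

Reduce t₁ = f(pair(f(pair(pair(a, a), s(e)), s(s(pair(a, a)))), s(e)), s(s(s(b)))):
1. f(pair(f(pair(pair(a, a), s(e)), s(s(pair(a, a)))), s(e)), s(s(s(b))))  →  f(pair(pair(a, a), s(e)), s(s(s(b))))   [R1 at 1.1]
2. f(pair(pair(a, a), s(e)), s(s(s(b))))  →  s(b)   [R1 at ε]

Reduce t₂ = f(pair(pair(a, a), s(e)), s(s(f(pair(pair(a, a), s(e)), s(s(e)))))):
1. f(pair(pair(a, a), s(e)), s(s(f(pair(pair(a, a), s(e)), s(s(e))))))  →  f(pair(pair(a, a), s(e)), s(s(e)))   [R1 at ε]
2. f(pair(pair(a, a), s(e)), s(s(e)))  →  e   [R1 at ε]

no — NF(t₁) = s(b), NF(t₂) = e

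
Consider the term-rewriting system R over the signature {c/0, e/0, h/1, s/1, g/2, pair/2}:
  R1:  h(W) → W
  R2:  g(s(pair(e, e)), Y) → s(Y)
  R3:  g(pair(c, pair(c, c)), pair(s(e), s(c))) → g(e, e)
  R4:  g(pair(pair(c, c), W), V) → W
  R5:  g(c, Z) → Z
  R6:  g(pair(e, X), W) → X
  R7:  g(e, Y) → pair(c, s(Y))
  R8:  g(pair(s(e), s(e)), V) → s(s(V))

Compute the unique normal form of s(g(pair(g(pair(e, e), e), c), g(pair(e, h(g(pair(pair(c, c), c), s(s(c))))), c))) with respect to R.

1. s(g(pair(g(pair(e, e), e), c), g(pair(e, h(g(pair(pair(c, c), c), s(s(c))))), c)))  →  s(g(pair(e, c), g(pair(e, h(g(pair(pair(c, c), c), s(s(c))))), c)))   [R6 at 1.1.1]
2. s(g(pair(e, c), g(pair(e, h(g(pair(pair(c, c), c), s(s(c))))), c)))  →  s(c)   [R6 at 1]

s(c)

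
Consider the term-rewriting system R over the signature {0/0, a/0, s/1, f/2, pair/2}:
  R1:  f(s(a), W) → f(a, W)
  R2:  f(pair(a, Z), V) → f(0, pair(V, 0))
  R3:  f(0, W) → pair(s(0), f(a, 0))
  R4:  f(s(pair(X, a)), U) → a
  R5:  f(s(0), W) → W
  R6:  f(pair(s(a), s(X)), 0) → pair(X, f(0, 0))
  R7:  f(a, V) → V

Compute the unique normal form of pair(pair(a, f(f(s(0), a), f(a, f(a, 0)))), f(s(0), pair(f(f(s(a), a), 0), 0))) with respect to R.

pair(pair(a, 0), pair(0, 0))

1. pair(pair(a, f(f(s(0), a), f(a, f(a, 0)))), f(s(0), pair(f(f(s(a), a), 0), 0)))  →  pair(pair(a, f(a, f(a, f(a, 0)))), f(s(0), pair(f(f(s(a), a), 0), 0)))   [R5 at 1.2.1]
2. pair(pair(a, f(a, f(a, f(a, 0)))), f(s(0), pair(f(f(s(a), a), 0), 0)))  →  pair(pair(a, f(a, f(a, 0))), f(s(0), pair(f(f(s(a), a), 0), 0)))   [R7 at 1.2]
3. pair(pair(a, f(a, f(a, 0))), f(s(0), pair(f(f(s(a), a), 0), 0)))  →  pair(pair(a, f(a, 0)), f(s(0), pair(f(f(s(a), a), 0), 0)))   [R7 at 1.2]
4. pair(pair(a, f(a, 0)), f(s(0), pair(f(f(s(a), a), 0), 0)))  →  pair(pair(a, 0), f(s(0), pair(f(f(s(a), a), 0), 0)))   [R7 at 1.2]
5. pair(pair(a, 0), f(s(0), pair(f(f(s(a), a), 0), 0)))  →  pair(pair(a, 0), pair(f(f(s(a), a), 0), 0))   [R5 at 2]
6. pair(pair(a, 0), pair(f(f(s(a), a), 0), 0))  →  pair(pair(a, 0), pair(f(f(a, a), 0), 0))   [R1 at 2.1.1]
7. pair(pair(a, 0), pair(f(f(a, a), 0), 0))  →  pair(pair(a, 0), pair(f(a, 0), 0))   [R7 at 2.1.1]
8. pair(pair(a, 0), pair(f(a, 0), 0))  →  pair(pair(a, 0), pair(0, 0))   [R7 at 2.1]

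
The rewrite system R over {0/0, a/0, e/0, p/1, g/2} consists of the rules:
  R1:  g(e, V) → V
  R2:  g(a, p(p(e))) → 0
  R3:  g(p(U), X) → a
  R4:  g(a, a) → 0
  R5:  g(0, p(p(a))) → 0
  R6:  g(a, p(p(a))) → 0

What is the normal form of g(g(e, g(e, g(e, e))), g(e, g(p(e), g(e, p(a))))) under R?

1. g(g(e, g(e, g(e, e))), g(e, g(p(e), g(e, p(a)))))  →  g(g(e, g(e, e)), g(e, g(p(e), g(e, p(a)))))   [R1 at 1]
2. g(g(e, g(e, e)), g(e, g(p(e), g(e, p(a)))))  →  g(g(e, e), g(e, g(p(e), g(e, p(a)))))   [R1 at 1]
3. g(g(e, e), g(e, g(p(e), g(e, p(a)))))  →  g(e, g(e, g(p(e), g(e, p(a)))))   [R1 at 1]
4. g(e, g(e, g(p(e), g(e, p(a)))))  →  g(e, g(p(e), g(e, p(a))))   [R1 at ε]
5. g(e, g(p(e), g(e, p(a))))  →  g(p(e), g(e, p(a)))   [R1 at ε]
6. g(p(e), g(e, p(a)))  →  a   [R3 at ε]

a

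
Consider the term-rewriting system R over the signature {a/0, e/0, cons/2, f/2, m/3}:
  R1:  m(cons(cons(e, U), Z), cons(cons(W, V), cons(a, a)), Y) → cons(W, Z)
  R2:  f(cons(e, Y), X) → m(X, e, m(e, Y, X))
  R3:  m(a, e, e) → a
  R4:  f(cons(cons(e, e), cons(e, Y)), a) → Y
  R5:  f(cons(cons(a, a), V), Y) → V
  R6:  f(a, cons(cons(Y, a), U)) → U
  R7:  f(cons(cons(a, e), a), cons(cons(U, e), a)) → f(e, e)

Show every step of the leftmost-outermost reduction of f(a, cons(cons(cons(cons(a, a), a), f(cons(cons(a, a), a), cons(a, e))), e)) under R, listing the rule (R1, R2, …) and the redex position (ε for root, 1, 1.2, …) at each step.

e

1. f(a, cons(cons(cons(cons(a, a), a), f(cons(cons(a, a), a), cons(a, e))), e))  →  f(a, cons(cons(cons(cons(a, a), a), a), e))   [R5 at 2.1.2]
2. f(a, cons(cons(cons(cons(a, a), a), a), e))  →  e   [R6 at ε]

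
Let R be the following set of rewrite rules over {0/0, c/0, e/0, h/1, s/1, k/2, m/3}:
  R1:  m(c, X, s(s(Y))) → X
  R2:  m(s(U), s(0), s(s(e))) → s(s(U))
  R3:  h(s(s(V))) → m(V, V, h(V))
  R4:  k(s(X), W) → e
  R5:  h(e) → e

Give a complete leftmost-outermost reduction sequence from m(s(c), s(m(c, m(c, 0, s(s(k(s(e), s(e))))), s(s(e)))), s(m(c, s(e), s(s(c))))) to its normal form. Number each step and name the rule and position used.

s(s(c))

1. m(s(c), s(m(c, m(c, 0, s(s(k(s(e), s(e))))), s(s(e)))), s(m(c, s(e), s(s(c)))))  →  m(s(c), s(m(c, 0, s(s(k(s(e), s(e)))))), s(m(c, s(e), s(s(c)))))   [R1 at 2.1]
2. m(s(c), s(m(c, 0, s(s(k(s(e), s(e)))))), s(m(c, s(e), s(s(c)))))  →  m(s(c), s(0), s(m(c, s(e), s(s(c)))))   [R1 at 2.1]
3. m(s(c), s(0), s(m(c, s(e), s(s(c)))))  →  m(s(c), s(0), s(s(e)))   [R1 at 3.1]
4. m(s(c), s(0), s(s(e)))  →  s(s(c))   [R2 at ε]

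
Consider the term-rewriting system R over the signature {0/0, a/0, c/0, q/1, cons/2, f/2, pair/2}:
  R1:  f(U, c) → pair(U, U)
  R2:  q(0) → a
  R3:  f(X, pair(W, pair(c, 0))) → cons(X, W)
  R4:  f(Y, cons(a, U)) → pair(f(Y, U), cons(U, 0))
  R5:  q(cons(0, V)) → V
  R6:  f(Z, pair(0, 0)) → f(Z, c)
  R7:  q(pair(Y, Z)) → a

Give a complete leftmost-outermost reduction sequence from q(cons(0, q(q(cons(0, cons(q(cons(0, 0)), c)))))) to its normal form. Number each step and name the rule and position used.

1. q(cons(0, q(q(cons(0, cons(q(cons(0, 0)), c))))))  →  q(q(cons(0, cons(q(cons(0, 0)), c))))   [R5 at ε]
2. q(q(cons(0, cons(q(cons(0, 0)), c))))  →  q(cons(q(cons(0, 0)), c))   [R5 at 1]
3. q(cons(q(cons(0, 0)), c))  →  q(cons(0, c))   [R5 at 1.1]
4. q(cons(0, c))  →  c   [R5 at ε]

c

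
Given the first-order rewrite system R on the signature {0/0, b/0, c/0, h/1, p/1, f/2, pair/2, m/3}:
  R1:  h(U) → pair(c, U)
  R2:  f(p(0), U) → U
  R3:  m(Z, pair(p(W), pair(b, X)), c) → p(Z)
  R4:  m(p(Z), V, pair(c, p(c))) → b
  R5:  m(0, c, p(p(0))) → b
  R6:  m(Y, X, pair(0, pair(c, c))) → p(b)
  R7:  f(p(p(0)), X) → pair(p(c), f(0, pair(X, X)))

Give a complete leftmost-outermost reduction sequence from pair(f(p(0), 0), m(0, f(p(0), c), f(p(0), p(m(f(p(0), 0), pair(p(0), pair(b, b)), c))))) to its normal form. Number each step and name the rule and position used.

pair(0, b)

1. pair(f(p(0), 0), m(0, f(p(0), c), f(p(0), p(m(f(p(0), 0), pair(p(0), pair(b, b)), c)))))  →  pair(0, m(0, f(p(0), c), f(p(0), p(m(f(p(0), 0), pair(p(0), pair(b, b)), c)))))   [R2 at 1]
2. pair(0, m(0, f(p(0), c), f(p(0), p(m(f(p(0), 0), pair(p(0), pair(b, b)), c)))))  →  pair(0, m(0, c, f(p(0), p(m(f(p(0), 0), pair(p(0), pair(b, b)), c)))))   [R2 at 2.2]
3. pair(0, m(0, c, f(p(0), p(m(f(p(0), 0), pair(p(0), pair(b, b)), c)))))  →  pair(0, m(0, c, p(m(f(p(0), 0), pair(p(0), pair(b, b)), c))))   [R2 at 2.3]
4. pair(0, m(0, c, p(m(f(p(0), 0), pair(p(0), pair(b, b)), c))))  →  pair(0, m(0, c, p(p(f(p(0), 0)))))   [R3 at 2.3.1]
5. pair(0, m(0, c, p(p(f(p(0), 0)))))  →  pair(0, m(0, c, p(p(0))))   [R2 at 2.3.1.1]
6. pair(0, m(0, c, p(p(0))))  →  pair(0, b)   [R5 at 2]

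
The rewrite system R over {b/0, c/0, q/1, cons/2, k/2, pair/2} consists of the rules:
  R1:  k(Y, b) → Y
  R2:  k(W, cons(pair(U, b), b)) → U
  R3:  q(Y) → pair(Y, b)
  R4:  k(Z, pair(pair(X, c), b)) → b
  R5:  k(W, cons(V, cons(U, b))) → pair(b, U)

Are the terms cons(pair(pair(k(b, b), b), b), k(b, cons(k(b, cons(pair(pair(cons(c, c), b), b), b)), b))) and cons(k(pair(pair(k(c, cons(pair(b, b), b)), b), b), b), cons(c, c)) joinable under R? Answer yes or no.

yes — NF(t₁) = cons(pair(pair(b, b), b), cons(c, c)), NF(t₂) = cons(pair(pair(b, b), b), cons(c, c))

Reduce t₁ = cons(pair(pair(k(b, b), b), b), k(b, cons(k(b, cons(pair(pair(cons(c, c), b), b), b)), b))):
1. cons(pair(pair(k(b, b), b), b), k(b, cons(k(b, cons(pair(pair(cons(c, c), b), b), b)), b)))  →  cons(pair(pair(b, b), b), k(b, cons(k(b, cons(pair(pair(cons(c, c), b), b), b)), b)))   [R1 at 1.1.1]
2. cons(pair(pair(b, b), b), k(b, cons(k(b, cons(pair(pair(cons(c, c), b), b), b)), b)))  →  cons(pair(pair(b, b), b), k(b, cons(pair(cons(c, c), b), b)))   [R2 at 2.2.1]
3. cons(pair(pair(b, b), b), k(b, cons(pair(cons(c, c), b), b)))  →  cons(pair(pair(b, b), b), cons(c, c))   [R2 at 2]

Reduce t₂ = cons(k(pair(pair(k(c, cons(pair(b, b), b)), b), b), b), cons(c, c)):
1. cons(k(pair(pair(k(c, cons(pair(b, b), b)), b), b), b), cons(c, c))  →  cons(pair(pair(k(c, cons(pair(b, b), b)), b), b), cons(c, c))   [R1 at 1]
2. cons(pair(pair(k(c, cons(pair(b, b), b)), b), b), cons(c, c))  →  cons(pair(pair(b, b), b), cons(c, c))   [R2 at 1.1.1]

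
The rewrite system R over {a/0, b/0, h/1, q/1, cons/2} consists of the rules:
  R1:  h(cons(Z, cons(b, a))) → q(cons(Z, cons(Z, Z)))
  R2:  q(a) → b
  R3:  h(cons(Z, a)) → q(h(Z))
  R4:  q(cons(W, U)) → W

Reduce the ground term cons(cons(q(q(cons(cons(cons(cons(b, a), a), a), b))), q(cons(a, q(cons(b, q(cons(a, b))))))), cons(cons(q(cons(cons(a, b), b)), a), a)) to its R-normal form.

1. cons(cons(q(q(cons(cons(cons(cons(b, a), a), a), b))), q(cons(a, q(cons(b, q(cons(a, b))))))), cons(cons(q(cons(cons(a, b), b)), a), a))  →  cons(cons(q(cons(cons(cons(b, a), a), a)), q(cons(a, q(cons(b, q(cons(a, b))))))), cons(cons(q(cons(cons(a, b), b)), a), a))   [R4 at 1.1.1]
2. cons(cons(q(cons(cons(cons(b, a), a), a)), q(cons(a, q(cons(b, q(cons(a, b))))))), cons(cons(q(cons(cons(a, b), b)), a), a))  →  cons(cons(cons(cons(b, a), a), q(cons(a, q(cons(b, q(cons(a, b))))))), cons(cons(q(cons(cons(a, b), b)), a), a))   [R4 at 1.1]
3. cons(cons(cons(cons(b, a), a), q(cons(a, q(cons(b, q(cons(a, b))))))), cons(cons(q(cons(cons(a, b), b)), a), a))  →  cons(cons(cons(cons(b, a), a), a), cons(cons(q(cons(cons(a, b), b)), a), a))   [R4 at 1.2]
4. cons(cons(cons(cons(b, a), a), a), cons(cons(q(cons(cons(a, b), b)), a), a))  →  cons(cons(cons(cons(b, a), a), a), cons(cons(cons(a, b), a), a))   [R4 at 2.1.1]

cons(cons(cons(cons(b, a), a), a), cons(cons(cons(a, b), a), a))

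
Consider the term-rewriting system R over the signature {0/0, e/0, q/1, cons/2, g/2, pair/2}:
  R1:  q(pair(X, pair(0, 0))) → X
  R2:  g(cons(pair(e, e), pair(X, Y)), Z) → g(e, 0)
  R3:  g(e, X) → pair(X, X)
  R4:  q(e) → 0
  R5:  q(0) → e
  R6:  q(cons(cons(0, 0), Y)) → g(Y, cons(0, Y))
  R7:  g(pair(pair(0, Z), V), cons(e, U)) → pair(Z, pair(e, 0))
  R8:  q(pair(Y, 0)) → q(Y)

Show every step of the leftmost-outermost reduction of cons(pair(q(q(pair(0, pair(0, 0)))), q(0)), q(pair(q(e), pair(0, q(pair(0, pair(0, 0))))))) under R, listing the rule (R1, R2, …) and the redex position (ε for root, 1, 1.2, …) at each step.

cons(pair(e, e), 0)

1. cons(pair(q(q(pair(0, pair(0, 0)))), q(0)), q(pair(q(e), pair(0, q(pair(0, pair(0, 0)))))))  →  cons(pair(q(0), q(0)), q(pair(q(e), pair(0, q(pair(0, pair(0, 0)))))))   [R1 at 1.1.1]
2. cons(pair(q(0), q(0)), q(pair(q(e), pair(0, q(pair(0, pair(0, 0)))))))  →  cons(pair(e, q(0)), q(pair(q(e), pair(0, q(pair(0, pair(0, 0)))))))   [R5 at 1.1]
3. cons(pair(e, q(0)), q(pair(q(e), pair(0, q(pair(0, pair(0, 0)))))))  →  cons(pair(e, e), q(pair(q(e), pair(0, q(pair(0, pair(0, 0)))))))   [R5 at 1.2]
4. cons(pair(e, e), q(pair(q(e), pair(0, q(pair(0, pair(0, 0)))))))  →  cons(pair(e, e), q(pair(0, pair(0, q(pair(0, pair(0, 0)))))))   [R4 at 2.1.1]
5. cons(pair(e, e), q(pair(0, pair(0, q(pair(0, pair(0, 0)))))))  →  cons(pair(e, e), q(pair(0, pair(0, 0))))   [R1 at 2.1.2.2]
6. cons(pair(e, e), q(pair(0, pair(0, 0))))  →  cons(pair(e, e), 0)   [R1 at 2]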